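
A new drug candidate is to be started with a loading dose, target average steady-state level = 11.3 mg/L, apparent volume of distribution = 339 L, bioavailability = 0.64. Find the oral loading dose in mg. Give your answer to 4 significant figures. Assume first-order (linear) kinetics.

5985 mg

LD = Css × Vd / F = 11.3 × 339 / 0.64 = 5985 mg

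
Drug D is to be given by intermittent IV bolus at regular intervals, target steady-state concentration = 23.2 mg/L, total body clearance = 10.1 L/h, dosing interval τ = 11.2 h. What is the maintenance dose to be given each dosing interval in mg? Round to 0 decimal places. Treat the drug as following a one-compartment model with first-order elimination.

At steady state, Dose/τ = Css × CL.
Dose = Css × CL × τ = 23.2 × 10.10 × 11.2 = 2624 mg

2624 mg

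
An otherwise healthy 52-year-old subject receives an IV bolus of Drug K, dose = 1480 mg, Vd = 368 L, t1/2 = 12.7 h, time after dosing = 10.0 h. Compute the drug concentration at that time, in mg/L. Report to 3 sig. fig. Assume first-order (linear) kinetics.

C₀ = Dose / Vd = 1480 / 368 = 4.022 mg/L
k = ln2 / t½ = 0.693147 / 12.7 = 0.05458 h⁻¹
C = C₀ · e^(−k·t) = 4.022 × e^(−0.05458 × 10.0)
  = 4.022 × 0.5794 = 2.330 mg/L

2.33 mg/L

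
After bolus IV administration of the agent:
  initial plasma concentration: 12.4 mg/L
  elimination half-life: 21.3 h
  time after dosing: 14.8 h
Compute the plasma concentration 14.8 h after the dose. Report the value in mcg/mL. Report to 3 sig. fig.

7.66 mcg/mL

k = ln2 / t½ = 0.693147 / 21.3 = 0.03254 h⁻¹
C = C₀ · e^(−k·t) = 12.40 × e^(−0.03254 × 14.8)
  = 12.40 × 0.6178 = 7.661 mg/L
(7.661 mg/L = 7.661 mcg/mL)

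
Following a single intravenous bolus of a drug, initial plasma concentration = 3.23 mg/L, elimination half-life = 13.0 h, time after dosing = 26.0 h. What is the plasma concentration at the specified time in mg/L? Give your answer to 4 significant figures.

k = ln2 / t½ = 0.693147 / 13.0 = 0.05332 h⁻¹
C = C₀ · e^(−k·t) = 3.230 × e^(−0.05332 × 26.0)
  = 3.230 × 0.2500 = 0.8075 mg/L

0.8075 mg/L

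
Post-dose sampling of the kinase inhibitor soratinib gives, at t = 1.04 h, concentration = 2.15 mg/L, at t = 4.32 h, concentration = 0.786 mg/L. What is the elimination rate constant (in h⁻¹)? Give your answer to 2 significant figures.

0.31 h⁻¹

k = ln(C₁/C₂) / (t₂ − t₁) = ln(2.15/0.786) / (4.32 − 1.04)
  = 1.006 / 3.280 = 0.3067 h⁻¹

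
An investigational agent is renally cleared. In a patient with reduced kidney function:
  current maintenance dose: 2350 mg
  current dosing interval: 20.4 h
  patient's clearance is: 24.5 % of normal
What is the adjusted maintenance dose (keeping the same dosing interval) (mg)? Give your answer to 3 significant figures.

576 mg

To keep the same average steady-state level, dosing rate must scale with clearance.
CL ratio = 24.5 / 100 = 0.2450
New dose (same interval) = 2350 × 0.2450 = 575.8 mg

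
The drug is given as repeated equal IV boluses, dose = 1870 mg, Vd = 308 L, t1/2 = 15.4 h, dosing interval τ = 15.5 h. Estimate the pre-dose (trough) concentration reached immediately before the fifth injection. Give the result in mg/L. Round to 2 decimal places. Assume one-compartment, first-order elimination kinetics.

5.65 mg/L

C₀ per dose = Dose / Vd = 1870 / 308 = 6.071 mg/L
k = ln2 / t½ = 0.693147 / 15.4 = 0.04501 h⁻¹
Fraction remaining after one interval: r = e^(−kτ) = e^(−0.04501 × 15.5) = 0.4978
Before dose 5, 4 doses have been given (aged 1τ, 2τ, 3τ, 4τ).
C_trough = C₀ × (r + r² + … + r^4) = C₀ × r(1−r^4)/(1−r)
        = 6.071 × 0.4978 × (1 − 0.06141) / (1 − 0.4978) = 5.648 mg/L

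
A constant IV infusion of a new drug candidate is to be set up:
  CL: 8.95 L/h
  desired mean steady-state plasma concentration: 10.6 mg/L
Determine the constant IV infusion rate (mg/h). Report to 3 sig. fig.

94.9 mg/h

At steady state, infusion rate R₀ = Css × CL = 10.6 × 8.950 = 94.87 mg/h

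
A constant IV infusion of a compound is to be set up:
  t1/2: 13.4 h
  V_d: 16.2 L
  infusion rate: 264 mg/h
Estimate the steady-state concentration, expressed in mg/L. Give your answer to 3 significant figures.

315 mg/L

k = ln2 / t½ = 0.693147 / 13.4 = 0.05173 h⁻¹
CL = k × Vd = 0.05173 × 16.2 = 0.8380 L/h
At steady state Css = R₀ / CL = 264 / 0.8380 = 315.0 mg/L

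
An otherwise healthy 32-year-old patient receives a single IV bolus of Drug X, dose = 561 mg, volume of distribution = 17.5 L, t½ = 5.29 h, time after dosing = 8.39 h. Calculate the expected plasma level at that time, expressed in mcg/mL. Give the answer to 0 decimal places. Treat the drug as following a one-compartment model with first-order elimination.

C₀ = Dose / Vd = 561.0 / 17.5 = 32.06 mg/L
k = ln2 / t½ = 0.693147 / 5.29 = 0.1310 h⁻¹
C = C₀ · e^(−k·t) = 32.06 × e^(−0.1310 × 8.39)
  = 32.06 × 0.3332 = 10.68 mg/L
(10.68 mg/L = 10.68 mcg/mL)

11 mcg/mL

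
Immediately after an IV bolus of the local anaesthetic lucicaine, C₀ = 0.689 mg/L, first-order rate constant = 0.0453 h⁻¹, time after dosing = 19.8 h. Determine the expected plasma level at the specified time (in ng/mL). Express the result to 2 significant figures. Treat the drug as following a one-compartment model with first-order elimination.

C = C₀ · e^(−k·t) = 0.6890 × e^(−0.04530 × 19.8)
  = 0.6890 × 0.4078 = 0.2810 mg/L
Convert: 0.2810 mg/L × 1000 = 281.0 ng/mL

280 ng/mL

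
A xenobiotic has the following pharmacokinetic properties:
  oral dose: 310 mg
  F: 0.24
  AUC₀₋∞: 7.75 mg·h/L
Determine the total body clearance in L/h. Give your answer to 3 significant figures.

9.60 L/h

CL = F·Dose / AUC = 0.24 × 310 / 7.75 = 9.600 L/h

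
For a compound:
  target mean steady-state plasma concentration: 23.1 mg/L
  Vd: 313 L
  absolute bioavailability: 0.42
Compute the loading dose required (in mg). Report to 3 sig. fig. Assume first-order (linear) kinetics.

LD = Css × Vd / F = 23.1 × 313 / 0.42 = 17220 mg

17200 mg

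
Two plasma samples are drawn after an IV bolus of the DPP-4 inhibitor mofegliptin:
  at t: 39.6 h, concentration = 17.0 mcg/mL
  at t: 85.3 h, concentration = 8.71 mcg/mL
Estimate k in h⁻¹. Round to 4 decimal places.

k = ln(C₁/C₂) / (t₂ − t₁) = ln(17.0/8.71) / (85.3 − 39.6)
  = 0.6687 / 45.70 = 0.01463 h⁻¹

0.0146 h⁻¹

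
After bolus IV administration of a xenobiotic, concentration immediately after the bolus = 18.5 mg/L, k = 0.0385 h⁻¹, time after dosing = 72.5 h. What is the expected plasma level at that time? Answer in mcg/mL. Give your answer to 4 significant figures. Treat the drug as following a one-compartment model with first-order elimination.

1.135 mcg/mL

C = C₀ · e^(−k·t) = 18.50 × e^(−0.03850 × 72.5)
  = 18.50 × 0.06134 = 1.135 mg/L
(1.135 mg/L = 1.135 mcg/mL)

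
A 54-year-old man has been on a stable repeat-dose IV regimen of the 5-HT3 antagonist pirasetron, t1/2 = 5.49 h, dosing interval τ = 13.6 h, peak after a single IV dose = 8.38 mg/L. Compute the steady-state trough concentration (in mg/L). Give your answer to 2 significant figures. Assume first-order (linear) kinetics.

k = ln2 / t½ = 0.693147 / 5.49 = 0.1263 h⁻¹
e^(−kτ) = e^(−0.1263 × 13.6) = 0.1795
Accumulation ratio R = 1 / (1 − e^(−kτ)) = 1 / (1 − 0.1795) = 1.219
Steady-state trough = C₀ × R × e^(−kτ) = 8.38 × 1.219 × 0.1795 = 1.834 mg/L

1.8 mg/L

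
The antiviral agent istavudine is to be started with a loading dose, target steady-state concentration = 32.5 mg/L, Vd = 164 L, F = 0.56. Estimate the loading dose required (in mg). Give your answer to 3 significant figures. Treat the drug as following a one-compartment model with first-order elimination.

LD = Css × Vd / F = 32.5 × 164 / 0.56 = 9518 mg

9520 mg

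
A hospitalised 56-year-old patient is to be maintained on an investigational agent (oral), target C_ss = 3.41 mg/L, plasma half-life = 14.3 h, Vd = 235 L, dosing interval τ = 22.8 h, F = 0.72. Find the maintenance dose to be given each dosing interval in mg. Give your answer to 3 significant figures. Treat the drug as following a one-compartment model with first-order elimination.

1230 mg

k = ln2 / t½ = 0.693147 / 14.3 = 0.04847 h⁻¹
CL = k × Vd = 0.04847 × 235 = 11.39 L/h
At steady state, F × (Dose/τ) = Css × CL.
Dose = Css × CL × τ / F = 3.41 × 11.39 × 22.8 / 0.72 = 1230 mg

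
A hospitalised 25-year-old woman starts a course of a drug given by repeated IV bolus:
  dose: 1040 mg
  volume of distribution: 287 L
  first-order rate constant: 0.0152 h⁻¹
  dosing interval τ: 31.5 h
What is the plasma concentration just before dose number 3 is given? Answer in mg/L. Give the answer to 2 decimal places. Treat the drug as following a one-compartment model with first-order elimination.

3.64 mg/L

C₀ per dose = Dose / Vd = 1040 / 287 = 3.624 mg/L
Fraction remaining after one interval: r = e^(−kτ) = e^(−0.01520 × 31.5) = 0.6195
Before dose 3, 2 doses have been given (aged 1τ, 2τ).
C_trough = C₀ × (r + r²) = 3.624 × (0.6195 + 0.3838) = 3.636 mg/L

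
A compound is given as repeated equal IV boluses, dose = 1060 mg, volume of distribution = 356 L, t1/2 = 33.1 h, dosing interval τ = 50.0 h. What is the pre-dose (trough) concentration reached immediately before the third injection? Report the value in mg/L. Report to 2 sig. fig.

C₀ per dose = Dose / Vd = 1060 / 356 = 2.978 mg/L
k = ln2 / t½ = 0.693147 / 33.1 = 0.02094 h⁻¹
Fraction remaining after one interval: r = e^(−kτ) = e^(−0.02094 × 50.0) = 0.3510
Before dose 3, 2 doses have been given (aged 1τ, 2τ).
C_trough = C₀ × (r + r²) = 2.978 × (0.3510 + 0.1232) = 1.412 mg/L

1.4 mg/L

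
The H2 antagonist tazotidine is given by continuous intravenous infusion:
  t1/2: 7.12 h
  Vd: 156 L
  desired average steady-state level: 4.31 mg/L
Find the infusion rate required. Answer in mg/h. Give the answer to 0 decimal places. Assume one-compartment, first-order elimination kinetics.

65 mg/h

k = ln2 / t½ = 0.693147 / 7.12 = 0.09735 h⁻¹
CL = k × Vd = 0.09735 × 156 = 15.19 L/h
At steady state, infusion rate R₀ = Css × CL = 4.31 × 15.19 = 65.47 mg/h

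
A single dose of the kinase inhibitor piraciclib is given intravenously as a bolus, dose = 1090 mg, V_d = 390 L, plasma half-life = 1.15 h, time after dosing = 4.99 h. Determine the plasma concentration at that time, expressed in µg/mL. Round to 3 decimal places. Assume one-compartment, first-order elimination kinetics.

C₀ = Dose / Vd = 1090 / 390 = 2.795 mg/L
k = ln2 / t½ = 0.693147 / 1.15 = 0.6027 h⁻¹
C = C₀ · e^(−k·t) = 2.795 × e^(−0.6027 × 4.99)
  = 2.795 × 0.04942 = 0.1381 mg/L
(0.1381 mg/L = 0.1381 µg/mL)

0.138 µg/mL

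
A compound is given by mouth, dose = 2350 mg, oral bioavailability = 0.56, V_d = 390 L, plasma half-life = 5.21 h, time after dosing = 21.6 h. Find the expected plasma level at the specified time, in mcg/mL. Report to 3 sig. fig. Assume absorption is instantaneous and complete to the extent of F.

0.191 mcg/mL

Amount reaching circulation = F × Dose = 0.56 × 2350 = 1316 mg
C₀ = F·Dose / Vd = 1316 / 390 = 3.374 mg/L
k = ln2 / t½ = 0.693147 / 5.21 = 0.1330 h⁻¹
C = C₀ · e^(−k·t) = 3.374 × e^(−0.1330 × 21.6)
  = 3.374 × 0.05654 = 0.1908 mg/L
(0.1908 mg/L = 0.1908 mcg/mL)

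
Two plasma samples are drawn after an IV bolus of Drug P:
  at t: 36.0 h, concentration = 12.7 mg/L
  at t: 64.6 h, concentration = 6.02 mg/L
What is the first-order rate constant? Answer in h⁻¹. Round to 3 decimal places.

0.026 h⁻¹

k = ln(C₁/C₂) / (t₂ − t₁) = ln(12.7/6.02) / (64.6 − 36.0)
  = 0.7465 / 28.60 = 0.02610 h⁻¹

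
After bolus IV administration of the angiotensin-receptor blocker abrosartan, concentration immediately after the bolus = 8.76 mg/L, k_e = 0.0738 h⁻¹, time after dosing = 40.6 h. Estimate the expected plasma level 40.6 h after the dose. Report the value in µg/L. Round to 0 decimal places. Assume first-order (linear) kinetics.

438 µg/L

C = C₀ · e^(−k·t) = 8.760 × e^(−0.07380 × 40.6)
  = 8.760 × 0.04997 = 0.4377 mg/L
Convert: 0.4377 mg/L × 1000 = 437.7 µg/L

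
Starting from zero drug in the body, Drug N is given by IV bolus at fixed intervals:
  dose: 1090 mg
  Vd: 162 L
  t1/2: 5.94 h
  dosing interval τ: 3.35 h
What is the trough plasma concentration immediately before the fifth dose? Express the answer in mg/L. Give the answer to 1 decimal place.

11.1 mg/L

C₀ per dose = Dose / Vd = 1090 / 162 = 6.728 mg/L
k = ln2 / t½ = 0.693147 / 5.94 = 0.1167 h⁻¹
Fraction remaining after one interval: r = e^(−kτ) = e^(−0.1167 × 3.35) = 0.6764
Before dose 5, 4 doses have been given (aged 1τ, 2τ, 3τ, 4τ).
C_trough = C₀ × (r + r² + … + r^4) = C₀ × r(1−r^4)/(1−r)
        = 6.728 × 0.6764 × (1 − 0.2093) / (1 − 0.6764) = 11.12 mg/L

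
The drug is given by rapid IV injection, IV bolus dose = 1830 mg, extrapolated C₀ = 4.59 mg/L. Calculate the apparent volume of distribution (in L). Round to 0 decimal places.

399 L

Vd = Dose / C₀ = 1830 / 4.59 = 398.7 L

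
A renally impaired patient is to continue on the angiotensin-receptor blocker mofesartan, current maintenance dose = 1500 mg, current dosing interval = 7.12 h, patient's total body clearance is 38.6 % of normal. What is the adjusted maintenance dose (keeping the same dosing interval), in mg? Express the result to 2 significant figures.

580 mg

To keep the same average steady-state level, dosing rate must scale with clearance.
CL ratio = 38.6 / 100 = 0.3860
New dose (same interval) = 1500 × 0.3860 = 579.0 mg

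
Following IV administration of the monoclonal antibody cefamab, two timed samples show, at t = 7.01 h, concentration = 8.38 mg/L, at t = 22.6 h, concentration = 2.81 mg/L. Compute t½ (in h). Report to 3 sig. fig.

9.89 h

k = ln(C₁/C₂) / (t₂ − t₁) = ln(8.38/2.81) / (22.6 − 7.01)
  = 1.093 / 15.59 = 0.07011 h⁻¹
t½ = ln2 / k = 0.693147 / 0.07011 = 9.887 h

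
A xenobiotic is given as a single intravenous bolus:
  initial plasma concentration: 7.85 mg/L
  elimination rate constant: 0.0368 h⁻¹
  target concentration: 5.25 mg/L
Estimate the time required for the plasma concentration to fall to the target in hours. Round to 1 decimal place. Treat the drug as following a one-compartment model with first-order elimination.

10.9 h

t = ln(C₀ / C) / k = ln(7.850 / 5.25) / 0.03680
  = ln(1.495) / 0.03680 = 0.4021 / 0.03680 = 10.93 h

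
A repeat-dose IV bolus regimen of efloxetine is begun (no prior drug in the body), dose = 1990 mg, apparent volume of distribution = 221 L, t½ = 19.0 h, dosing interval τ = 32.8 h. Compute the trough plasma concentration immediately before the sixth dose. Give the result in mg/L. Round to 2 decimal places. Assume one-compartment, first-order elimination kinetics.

C₀ per dose = Dose / Vd = 1990 / 221 = 9.005 mg/L
k = ln2 / t½ = 0.693147 / 19.0 = 0.03648 h⁻¹
Fraction remaining after one interval: r = e^(−kτ) = e^(−0.03648 × 32.8) = 0.3022
Before dose 6, 5 doses have been given (aged 1τ, 2τ, 3τ, 4τ, 5τ).
C_trough = C₀ × (r + r² + … + r^5) = C₀ × r(1−r^5)/(1−r)
        = 9.005 × 0.3022 × (1 − 0.002520) / (1 − 0.3022) = 3.890 mg/L

3.89 mg/L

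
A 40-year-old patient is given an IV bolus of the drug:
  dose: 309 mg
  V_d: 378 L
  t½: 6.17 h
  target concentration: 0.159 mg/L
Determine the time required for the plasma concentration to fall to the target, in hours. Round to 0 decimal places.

C₀ = Dose / Vd = 309.0 / 378 = 0.8175 mg/L
k = ln2 / t½ = 0.693147 / 6.17 = 0.1123 h⁻¹
t = ln(C₀ / C) / k = ln(0.8175 / 0.159) / 0.1123
  = ln(5.142) / 0.1123 = 1.637 / 0.1123 = 14.58 h

15 h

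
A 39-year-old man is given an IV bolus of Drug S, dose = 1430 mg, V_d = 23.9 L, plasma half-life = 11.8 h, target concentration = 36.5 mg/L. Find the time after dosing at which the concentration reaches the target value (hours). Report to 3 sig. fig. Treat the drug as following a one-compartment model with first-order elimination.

C₀ = Dose / Vd = 1430 / 23.9 = 59.83 mg/L
k = ln2 / t½ = 0.693147 / 11.8 = 0.05874 h⁻¹
t = ln(C₀ / C) / k = ln(59.83 / 36.5) / 0.05874
  = ln(1.639) / 0.05874 = 0.4941 / 0.05874 = 8.412 h

8.41 h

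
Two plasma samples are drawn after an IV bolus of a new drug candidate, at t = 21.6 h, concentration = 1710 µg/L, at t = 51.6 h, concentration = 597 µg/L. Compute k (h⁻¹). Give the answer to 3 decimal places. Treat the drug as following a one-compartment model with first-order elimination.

k = ln(C₁/C₂) / (t₂ − t₁) = ln(1710/597) / (51.6 − 21.6)
  = 1.052 / 30.00 = 0.03507 h⁻¹

0.035 h⁻¹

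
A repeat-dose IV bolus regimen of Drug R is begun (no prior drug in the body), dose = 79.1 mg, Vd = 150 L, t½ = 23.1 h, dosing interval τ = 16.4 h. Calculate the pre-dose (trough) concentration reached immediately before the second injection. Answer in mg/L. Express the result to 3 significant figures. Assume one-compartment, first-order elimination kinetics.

C₀ per dose = Dose / Vd = 79.1 / 150 = 0.5273 mg/L
k = ln2 / t½ = 0.693147 / 23.1 = 0.03001 h⁻¹
Fraction remaining after one interval: r = e^(−kτ) = e^(−0.03001 × 16.4) = 0.6113
Before dose 2, 1 dose has been given (aged 1τ).
C_trough = C₀ × r = 0.5273 × 0.6113 = 0.3223 mg/L

0.322 mg/L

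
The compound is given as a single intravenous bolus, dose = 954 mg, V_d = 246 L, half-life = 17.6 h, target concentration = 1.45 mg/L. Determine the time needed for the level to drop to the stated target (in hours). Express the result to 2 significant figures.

C₀ = Dose / Vd = 954.0 / 246 = 3.878 mg/L
k = ln2 / t½ = 0.693147 / 17.6 = 0.03938 h⁻¹
t = ln(C₀ / C) / k = ln(3.878 / 1.45) / 0.03938
  = ln(2.674) / 0.03938 = 0.9836 / 0.03938 = 24.98 h

25 h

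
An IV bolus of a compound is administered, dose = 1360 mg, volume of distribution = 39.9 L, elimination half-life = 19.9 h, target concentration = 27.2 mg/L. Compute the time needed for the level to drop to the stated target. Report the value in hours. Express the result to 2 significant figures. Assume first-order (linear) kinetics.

6.5 h

C₀ = Dose / Vd = 1360 / 39.9 = 34.09 mg/L
k = ln2 / t½ = 0.693147 / 19.9 = 0.03483 h⁻¹
t = ln(C₀ / C) / k = ln(34.09 / 27.2) / 0.03483
  = ln(1.253) / 0.03483 = 0.2255 / 0.03483 = 6.474 h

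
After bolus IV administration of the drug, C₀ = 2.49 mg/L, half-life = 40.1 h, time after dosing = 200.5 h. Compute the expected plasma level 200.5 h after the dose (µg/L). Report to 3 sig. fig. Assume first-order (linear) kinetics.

77.8 µg/L

k = ln2 / t½ = 0.693147 / 40.1 = 0.01729 h⁻¹
t / t½ = 200.5 / 40.1 = 5 half-lives
C = C₀ × (1/2)^5 = 2.490 × 0.03125 = 0.07781 mg/L
Convert: 0.07781 mg/L × 1000 = 77.81 µg/L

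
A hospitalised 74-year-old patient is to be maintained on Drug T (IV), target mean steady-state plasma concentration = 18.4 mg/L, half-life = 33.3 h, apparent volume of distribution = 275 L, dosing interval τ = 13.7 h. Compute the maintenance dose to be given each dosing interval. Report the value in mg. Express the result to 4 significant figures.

k = ln2 / t½ = 0.693147 / 33.3 = 0.02082 h⁻¹
CL = k × Vd = 0.02082 × 275 = 5.726 L/h
At steady state, Dose/τ = Css × CL.
Dose = Css × CL × τ = 18.4 × 5.726 × 13.7 = 1443 mg

1443 mg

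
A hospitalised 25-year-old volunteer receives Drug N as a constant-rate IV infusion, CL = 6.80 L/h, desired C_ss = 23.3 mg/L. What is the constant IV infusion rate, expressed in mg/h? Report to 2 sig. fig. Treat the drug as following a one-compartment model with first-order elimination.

At steady state, infusion rate R₀ = Css × CL = 23.3 × 6.800 = 158.4 mg/h

160 mg/h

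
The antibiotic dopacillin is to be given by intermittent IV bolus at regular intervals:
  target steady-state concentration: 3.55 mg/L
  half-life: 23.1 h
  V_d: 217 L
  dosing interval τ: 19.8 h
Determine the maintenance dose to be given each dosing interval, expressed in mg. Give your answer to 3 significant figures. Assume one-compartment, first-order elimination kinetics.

k = ln2 / t½ = 0.693147 / 23.1 = 0.03001 h⁻¹
CL = k × Vd = 0.03001 × 217 = 6.512 L/h
At steady state, Dose/τ = Css × CL.
Dose = Css × CL × τ = 3.55 × 6.512 × 19.8 = 457.7 mg

458 mg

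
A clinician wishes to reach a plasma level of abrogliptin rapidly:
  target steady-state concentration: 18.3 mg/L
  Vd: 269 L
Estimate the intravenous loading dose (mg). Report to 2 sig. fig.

LD = Css × Vd = 18.3 × 269 = 4923 mg

4900 mg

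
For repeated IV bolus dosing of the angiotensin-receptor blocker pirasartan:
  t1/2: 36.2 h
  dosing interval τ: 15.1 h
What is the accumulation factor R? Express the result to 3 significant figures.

3.98

k = ln2 / t½ = 0.693147 / 36.2 = 0.01915 h⁻¹
e^(−kτ) = e^(−0.01915 × 15.1) = 0.7489
Accumulation ratio R = 1 / (1 − e^(−kτ)) = 1 / (1 − 0.7489) = 3.982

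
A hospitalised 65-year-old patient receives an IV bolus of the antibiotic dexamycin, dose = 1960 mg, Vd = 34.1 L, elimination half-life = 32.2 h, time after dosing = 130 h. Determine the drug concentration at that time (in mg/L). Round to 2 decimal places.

3.50 mg/L

C₀ = Dose / Vd = 1960 / 34.1 = 57.48 mg/L
k = ln2 / t½ = 0.693147 / 32.2 = 0.02153 h⁻¹
C = C₀ · e^(−k·t) = 57.48 × e^(−0.02153 × 130)
  = 57.48 × 0.06088 = 3.499 mg/L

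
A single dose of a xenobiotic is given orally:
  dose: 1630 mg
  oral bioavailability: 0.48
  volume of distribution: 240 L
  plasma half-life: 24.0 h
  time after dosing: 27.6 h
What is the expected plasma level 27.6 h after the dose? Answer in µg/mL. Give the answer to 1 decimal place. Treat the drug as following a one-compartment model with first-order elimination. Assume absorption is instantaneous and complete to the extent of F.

1.5 µg/mL

Amount reaching circulation = F × Dose = 0.48 × 1630 = 782.4 mg
C₀ = F·Dose / Vd = 782.4 / 240 = 3.260 mg/L
k = ln2 / t½ = 0.693147 / 24.0 = 0.02888 h⁻¹
C = C₀ · e^(−k·t) = 3.260 × e^(−0.02888 × 27.6)
  = 3.260 × 0.4506 = 1.469 mg/L
(1.469 mg/L = 1.469 µg/mL)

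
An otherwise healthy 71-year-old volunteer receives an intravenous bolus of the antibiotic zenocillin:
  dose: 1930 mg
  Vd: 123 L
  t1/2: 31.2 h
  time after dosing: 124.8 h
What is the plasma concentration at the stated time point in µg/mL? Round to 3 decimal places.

0.981 µg/mL

C₀ = Dose / Vd = 1930 / 123 = 15.69 mg/L
k = ln2 / t½ = 0.693147 / 31.2 = 0.02222 h⁻¹
t / t½ = 124.8 / 31.2 = 4 half-lives
C = C₀ × (1/2)^4 = 15.69 × 0.06250 = 0.9806 mg/L
(0.9806 mg/L = 0.9806 µg/mL)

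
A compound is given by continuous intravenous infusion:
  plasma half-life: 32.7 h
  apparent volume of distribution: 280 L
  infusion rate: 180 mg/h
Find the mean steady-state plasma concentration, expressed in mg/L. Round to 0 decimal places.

k = ln2 / t½ = 0.693147 / 32.7 = 0.02120 h⁻¹
CL = k × Vd = 0.02120 × 280 = 5.936 L/h
At steady state Css = R₀ / CL = 180 / 5.936 = 30.32 mg/L

30 mg/L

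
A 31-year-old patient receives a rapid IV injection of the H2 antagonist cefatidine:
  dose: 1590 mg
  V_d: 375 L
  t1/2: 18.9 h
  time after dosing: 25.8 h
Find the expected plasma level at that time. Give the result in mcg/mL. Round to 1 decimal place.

1.6 mcg/mL

C₀ = Dose / Vd = 1590 / 375 = 4.240 mg/L
k = ln2 / t½ = 0.693147 / 18.9 = 0.03667 h⁻¹
C = C₀ · e^(−k·t) = 4.240 × e^(−0.03667 × 25.8)
  = 4.240 × 0.3883 = 1.646 mg/L
(1.646 mg/L = 1.646 mcg/mL)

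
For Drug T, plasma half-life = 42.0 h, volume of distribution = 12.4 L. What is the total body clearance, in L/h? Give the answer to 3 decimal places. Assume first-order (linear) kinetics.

k = ln2 / t½ = 0.693147 / 42.0 = 0.01650 h⁻¹
CL = k × Vd = 0.01650 × 12.4 = 0.2046 L/h

0.205 L/h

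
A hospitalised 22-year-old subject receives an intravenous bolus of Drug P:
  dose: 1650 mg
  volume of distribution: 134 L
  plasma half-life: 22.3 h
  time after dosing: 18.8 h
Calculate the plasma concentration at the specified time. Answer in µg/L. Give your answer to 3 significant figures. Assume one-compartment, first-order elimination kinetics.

6860 µg/L

C₀ = Dose / Vd = 1650 / 134 = 12.31 mg/L
k = ln2 / t½ = 0.693147 / 22.3 = 0.03108 h⁻¹
C = C₀ · e^(−k·t) = 12.31 × e^(−0.03108 × 18.8)
  = 12.31 × 0.5575 = 6.863 mg/L
Convert: 6.863 mg/L × 1000 = 6863 µg/L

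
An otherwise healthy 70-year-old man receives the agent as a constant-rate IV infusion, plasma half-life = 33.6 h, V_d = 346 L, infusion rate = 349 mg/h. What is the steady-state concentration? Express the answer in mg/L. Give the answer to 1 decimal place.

48.9 mg/L

k = ln2 / t½ = 0.693147 / 33.6 = 0.02063 h⁻¹
CL = k × Vd = 0.02063 × 346 = 7.138 L/h
At steady state Css = R₀ / CL = 349 / 7.138 = 48.89 mg/L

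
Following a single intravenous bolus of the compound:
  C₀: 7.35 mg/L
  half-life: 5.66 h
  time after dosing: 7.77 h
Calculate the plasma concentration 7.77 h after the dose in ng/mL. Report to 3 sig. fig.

2840 ng/mL

k = ln2 / t½ = 0.693147 / 5.66 = 0.1225 h⁻¹
C = C₀ · e^(−k·t) = 7.350 × e^(−0.1225 × 7.77)
  = 7.350 × 0.3860 = 2.837 mg/L
Convert: 2.837 mg/L × 1000 = 2837 ng/mL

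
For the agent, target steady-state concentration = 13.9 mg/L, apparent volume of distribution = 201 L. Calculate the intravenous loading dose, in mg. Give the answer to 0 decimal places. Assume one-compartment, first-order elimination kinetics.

2794 mg

LD = Css × Vd = 13.9 × 201 = 2794 mg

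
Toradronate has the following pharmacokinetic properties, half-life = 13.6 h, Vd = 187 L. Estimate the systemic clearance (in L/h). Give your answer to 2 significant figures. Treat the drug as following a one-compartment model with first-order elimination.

9.5 L/h

k = ln2 / t½ = 0.693147 / 13.6 = 0.05097 h⁻¹
CL = k × Vd = 0.05097 × 187 = 9.531 L/h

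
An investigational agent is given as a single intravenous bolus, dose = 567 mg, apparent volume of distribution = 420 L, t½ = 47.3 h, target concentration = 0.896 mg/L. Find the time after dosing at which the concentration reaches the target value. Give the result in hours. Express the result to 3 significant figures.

C₀ = Dose / Vd = 567.0 / 420 = 1.350 mg/L
k = ln2 / t½ = 0.693147 / 47.3 = 0.01465 h⁻¹
t = ln(C₀ / C) / k = ln(1.350 / 0.896) / 0.01465
  = ln(1.507) / 0.01465 = 0.4101 / 0.01465 = 27.99 h

28.0 h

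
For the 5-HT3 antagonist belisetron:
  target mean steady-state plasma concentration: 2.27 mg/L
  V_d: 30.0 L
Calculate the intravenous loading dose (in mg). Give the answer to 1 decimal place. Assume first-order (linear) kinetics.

68.1 mg

LD = Css × Vd = 2.27 × 30.0 = 68.10 mg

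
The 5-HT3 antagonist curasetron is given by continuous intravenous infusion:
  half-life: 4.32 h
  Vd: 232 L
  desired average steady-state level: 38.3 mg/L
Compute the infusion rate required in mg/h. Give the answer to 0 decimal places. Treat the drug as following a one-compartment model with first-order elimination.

1426 mg/h

k = ln2 / t½ = 0.693147 / 4.32 = 0.1605 h⁻¹
CL = k × Vd = 0.1605 × 232 = 37.24 L/h
At steady state, infusion rate R₀ = Css × CL = 38.3 × 37.24 = 1426 mg/h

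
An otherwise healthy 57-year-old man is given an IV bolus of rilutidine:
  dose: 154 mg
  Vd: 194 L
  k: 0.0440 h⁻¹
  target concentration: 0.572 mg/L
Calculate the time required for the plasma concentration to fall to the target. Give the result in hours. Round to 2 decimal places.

C₀ = Dose / Vd = 154.0 / 194 = 0.7938 mg/L
t = ln(C₀ / C) / k = ln(0.7938 / 0.572) / 0.04400
  = ln(1.388) / 0.04400 = 0.3279 / 0.04400 = 7.452 h

7.45 h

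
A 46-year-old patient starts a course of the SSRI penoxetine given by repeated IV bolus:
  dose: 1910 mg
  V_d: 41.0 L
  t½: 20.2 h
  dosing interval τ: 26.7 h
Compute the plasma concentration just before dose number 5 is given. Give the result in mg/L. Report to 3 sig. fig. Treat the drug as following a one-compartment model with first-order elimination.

30.3 mg/L

C₀ per dose = Dose / Vd = 1910 / 41.0 = 46.59 mg/L
k = ln2 / t½ = 0.693147 / 20.2 = 0.03431 h⁻¹
Fraction remaining after one interval: r = e^(−kτ) = e^(−0.03431 × 26.7) = 0.4001
Before dose 5, 4 doses have been given (aged 1τ, 2τ, 3τ, 4τ).
C_trough = C₀ × (r + r² + … + r^4) = C₀ × r(1−r^4)/(1−r)
        = 46.59 × 0.4001 × (1 − 0.02563) / (1 − 0.4001) = 30.28 mg/L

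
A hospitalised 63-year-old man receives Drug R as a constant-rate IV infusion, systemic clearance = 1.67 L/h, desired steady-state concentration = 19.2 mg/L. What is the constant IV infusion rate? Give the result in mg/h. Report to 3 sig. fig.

32.1 mg/h

At steady state, infusion rate R₀ = Css × CL = 19.2 × 1.670 = 32.06 mg/h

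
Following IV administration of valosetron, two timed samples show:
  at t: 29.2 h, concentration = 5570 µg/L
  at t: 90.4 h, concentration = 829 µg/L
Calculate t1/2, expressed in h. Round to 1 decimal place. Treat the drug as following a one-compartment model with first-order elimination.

k = ln(C₁/C₂) / (t₂ − t₁) = ln(5570/829) / (90.4 − 29.2)
  = 1.905 / 61.20 = 0.03113 h⁻¹
t½ = ln2 / k = 0.693147 / 0.03113 = 22.27 h

22.3 h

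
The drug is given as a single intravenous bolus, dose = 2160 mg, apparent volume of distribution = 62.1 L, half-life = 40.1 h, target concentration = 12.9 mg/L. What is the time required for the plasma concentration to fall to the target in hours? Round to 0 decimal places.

C₀ = Dose / Vd = 2160 / 62.1 = 34.78 mg/L
k = ln2 / t½ = 0.693147 / 40.1 = 0.01729 h⁻¹
t = ln(C₀ / C) / k = ln(34.78 / 12.9) / 0.01729
  = ln(2.696) / 0.01729 = 0.9918 / 0.01729 = 57.36 h

57 h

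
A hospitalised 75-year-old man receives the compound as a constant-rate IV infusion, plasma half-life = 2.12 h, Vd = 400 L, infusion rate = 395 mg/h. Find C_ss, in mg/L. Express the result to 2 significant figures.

k = ln2 / t½ = 0.693147 / 2.12 = 0.3270 h⁻¹
CL = k × Vd = 0.3270 × 400 = 130.8 L/h
At steady state Css = R₀ / CL = 395 / 130.8 = 3.020 mg/L

3.0 mg/L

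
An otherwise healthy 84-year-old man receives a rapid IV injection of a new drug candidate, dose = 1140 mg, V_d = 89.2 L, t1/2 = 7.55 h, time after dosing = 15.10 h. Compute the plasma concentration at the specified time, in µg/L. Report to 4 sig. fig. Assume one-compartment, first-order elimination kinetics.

C₀ = Dose / Vd = 1140 / 89.2 = 12.78 mg/L
k = ln2 / t½ = 0.693147 / 7.55 = 0.09181 h⁻¹
t / t½ = 15.10 / 7.55 = 2 half-lives
C = C₀ × (1/2)^2 = 12.78 × 0.2500 = 3.195 mg/L
Convert: 3.195 mg/L × 1000 = 3195 µg/L

3195 µg/L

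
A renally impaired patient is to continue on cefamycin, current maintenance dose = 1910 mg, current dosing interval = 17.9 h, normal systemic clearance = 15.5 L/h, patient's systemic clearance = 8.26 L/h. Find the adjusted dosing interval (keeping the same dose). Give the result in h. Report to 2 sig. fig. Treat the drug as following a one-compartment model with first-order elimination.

34 h

To keep the same average steady-state level, dosing rate must scale with clearance.
CL ratio = 8.26 / 15.5 = 0.5329
New interval (same dose) = 17.9 / 0.5329 = 33.59 h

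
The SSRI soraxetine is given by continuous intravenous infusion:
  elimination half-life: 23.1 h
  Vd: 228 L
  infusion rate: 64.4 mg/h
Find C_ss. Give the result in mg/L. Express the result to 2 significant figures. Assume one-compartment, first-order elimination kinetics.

k = ln2 / t½ = 0.693147 / 23.1 = 0.03001 h⁻¹
CL = k × Vd = 0.03001 × 228 = 6.842 L/h
At steady state Css = R₀ / CL = 64.4 / 6.842 = 9.412 mg/L

9.4 mg/L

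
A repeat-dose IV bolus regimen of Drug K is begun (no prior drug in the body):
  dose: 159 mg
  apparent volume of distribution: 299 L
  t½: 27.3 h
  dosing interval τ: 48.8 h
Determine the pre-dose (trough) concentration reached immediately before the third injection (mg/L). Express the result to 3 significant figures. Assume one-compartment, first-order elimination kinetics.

C₀ per dose = Dose / Vd = 159 / 299 = 0.5318 mg/L
k = ln2 / t½ = 0.693147 / 27.3 = 0.02539 h⁻¹
Fraction remaining after one interval: r = e^(−kτ) = e^(−0.02539 × 48.8) = 0.2897
Before dose 3, 2 doses have been given (aged 1τ, 2τ).
C_trough = C₀ × (r + r²) = 0.5318 × (0.2897 + 0.08393) = 0.1987 mg/L

0.199 mg/L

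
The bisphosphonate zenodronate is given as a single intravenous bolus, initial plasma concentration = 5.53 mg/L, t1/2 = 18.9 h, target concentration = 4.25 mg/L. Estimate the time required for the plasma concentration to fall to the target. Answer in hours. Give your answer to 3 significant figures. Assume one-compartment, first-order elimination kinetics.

7.18 h

k = ln2 / t½ = 0.693147 / 18.9 = 0.03667 h⁻¹
t = ln(C₀ / C) / k = ln(5.530 / 4.25) / 0.03667
  = ln(1.301) / 0.03667 = 0.2631 / 0.03667 = 7.175 h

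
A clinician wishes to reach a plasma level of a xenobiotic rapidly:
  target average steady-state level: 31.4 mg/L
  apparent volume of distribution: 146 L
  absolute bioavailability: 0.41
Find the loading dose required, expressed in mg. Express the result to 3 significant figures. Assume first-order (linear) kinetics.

11200 mg

LD = Css × Vd / F = 31.4 × 146 / 0.41 = 11180 mg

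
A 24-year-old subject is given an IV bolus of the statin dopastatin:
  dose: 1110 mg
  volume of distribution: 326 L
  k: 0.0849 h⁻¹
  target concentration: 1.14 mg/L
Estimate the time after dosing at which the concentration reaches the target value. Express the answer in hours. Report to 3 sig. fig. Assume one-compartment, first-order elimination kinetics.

C₀ = Dose / Vd = 1110 / 326 = 3.405 mg/L
t = ln(C₀ / C) / k = ln(3.405 / 1.14) / 0.08490
  = ln(2.987) / 0.08490 = 1.094 / 0.08490 = 12.89 h

12.9 h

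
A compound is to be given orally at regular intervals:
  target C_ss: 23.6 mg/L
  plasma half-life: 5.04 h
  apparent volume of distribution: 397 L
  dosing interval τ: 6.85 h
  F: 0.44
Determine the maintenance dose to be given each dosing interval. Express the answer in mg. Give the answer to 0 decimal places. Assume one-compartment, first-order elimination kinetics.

k = ln2 / t½ = 0.693147 / 5.04 = 0.1375 h⁻¹
CL = k × Vd = 0.1375 × 397 = 54.59 L/h
At steady state, F × (Dose/τ) = Css × CL.
Dose = Css × CL × τ / F = 23.6 × 54.59 × 6.85 / 0.44 = 20060 mg

20060 mg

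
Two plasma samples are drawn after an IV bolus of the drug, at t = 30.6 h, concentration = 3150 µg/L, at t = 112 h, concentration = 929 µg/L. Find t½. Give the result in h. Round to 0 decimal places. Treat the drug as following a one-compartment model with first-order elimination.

46 h

k = ln(C₁/C₂) / (t₂ − t₁) = ln(3150/929) / (112 − 30.6)
  = 1.221 / 81.40 = 0.01500 h⁻¹
t½ = ln2 / k = 0.693147 / 0.01500 = 46.21 h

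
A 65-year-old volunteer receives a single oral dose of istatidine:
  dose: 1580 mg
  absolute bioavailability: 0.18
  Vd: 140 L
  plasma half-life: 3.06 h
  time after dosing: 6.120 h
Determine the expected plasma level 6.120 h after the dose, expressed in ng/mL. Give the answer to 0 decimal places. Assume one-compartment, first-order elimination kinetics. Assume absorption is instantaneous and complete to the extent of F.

508 ng/mL

Amount reaching circulation = F × Dose = 0.18 × 1580 = 284.4 mg
C₀ = F·Dose / Vd = 284.4 / 140 = 2.031 mg/L
k = ln2 / t½ = 0.693147 / 3.06 = 0.2265 h⁻¹
t / t½ = 6.120 / 3.06 = 2 half-lives
C = C₀ × (1/2)^2 = 2.031 × 0.2500 = 0.5078 mg/L
Convert: 0.5078 mg/L × 1000 = 507.8 ng/mL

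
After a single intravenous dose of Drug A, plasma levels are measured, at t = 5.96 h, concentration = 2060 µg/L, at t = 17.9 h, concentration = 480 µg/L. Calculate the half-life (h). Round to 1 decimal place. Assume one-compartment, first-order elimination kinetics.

5.7 h

k = ln(C₁/C₂) / (t₂ − t₁) = ln(2060/480) / (17.9 − 5.96)
  = 1.457 / 11.94 = 0.1220 h⁻¹
t½ = ln2 / k = 0.693147 / 0.1220 = 5.682 h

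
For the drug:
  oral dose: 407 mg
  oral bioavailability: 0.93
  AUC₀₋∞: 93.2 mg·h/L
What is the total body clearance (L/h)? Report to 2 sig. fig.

CL = F·Dose / AUC = 0.93 × 407 / 93.2 = 4.061 L/h

4.1 L/h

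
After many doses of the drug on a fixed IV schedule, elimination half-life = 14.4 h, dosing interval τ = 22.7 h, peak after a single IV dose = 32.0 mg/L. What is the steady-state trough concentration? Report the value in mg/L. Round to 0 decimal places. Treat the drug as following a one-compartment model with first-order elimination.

k = ln2 / t½ = 0.693147 / 14.4 = 0.04814 h⁻¹
e^(−kτ) = e^(−0.04814 × 22.7) = 0.3353
Accumulation ratio R = 1 / (1 − e^(−kτ)) = 1 / (1 − 0.3353) = 1.504
Steady-state trough = C₀ × R × e^(−kτ) = 32.0 × 1.504 × 0.3353 = 16.14 mg/L

16 mg/L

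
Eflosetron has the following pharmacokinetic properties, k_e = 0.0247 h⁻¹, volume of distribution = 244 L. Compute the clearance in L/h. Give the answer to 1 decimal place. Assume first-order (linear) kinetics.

6.0 L/h

CL = k × Vd = 0.0247 × 244 = 6.027 L/h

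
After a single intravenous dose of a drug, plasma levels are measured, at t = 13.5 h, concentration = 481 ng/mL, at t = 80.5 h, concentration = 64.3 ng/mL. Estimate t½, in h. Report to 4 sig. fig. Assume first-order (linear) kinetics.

23.08 h

k = ln(C₁/C₂) / (t₂ − t₁) = ln(481/64.3) / (80.5 − 13.5)
  = 2.012 / 67.00 = 0.03003 h⁻¹
t½ = ln2 / k = 0.693147 / 0.03003 = 23.08 h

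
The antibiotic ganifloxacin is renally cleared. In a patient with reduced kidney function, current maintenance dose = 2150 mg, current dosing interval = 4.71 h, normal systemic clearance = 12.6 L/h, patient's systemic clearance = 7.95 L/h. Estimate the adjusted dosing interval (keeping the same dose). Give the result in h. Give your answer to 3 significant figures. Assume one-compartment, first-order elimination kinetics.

7.46 h

To keep the same average steady-state level, dosing rate must scale with clearance.
CL ratio = 7.95 / 12.6 = 0.6310
New interval (same dose) = 4.71 / 0.6310 = 7.464 h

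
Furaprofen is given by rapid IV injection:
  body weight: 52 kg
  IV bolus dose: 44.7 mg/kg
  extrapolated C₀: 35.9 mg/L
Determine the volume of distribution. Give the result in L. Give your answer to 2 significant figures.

Dose = 44.7 × 52 = 2324 mg
Vd = Dose / C₀ = 2324 / 35.9 = 64.74 L

65 L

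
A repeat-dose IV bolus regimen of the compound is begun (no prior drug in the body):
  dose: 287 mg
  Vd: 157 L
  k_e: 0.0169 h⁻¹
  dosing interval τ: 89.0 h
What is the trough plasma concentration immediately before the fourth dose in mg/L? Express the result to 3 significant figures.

0.517 mg/L

C₀ per dose = Dose / Vd = 287 / 157 = 1.828 mg/L
Fraction remaining after one interval: r = e^(−kτ) = e^(−0.01690 × 89.0) = 0.2222
Before dose 4, 3 doses have been given (aged 1τ, 2τ, 3τ).
C_trough = C₀ × (r + r² + … + r^3) = C₀ × r(1−r^3)/(1−r)
        = 1.828 × 0.2222 × (1 − 0.01097) / (1 − 0.2222) = 0.5165 mg/L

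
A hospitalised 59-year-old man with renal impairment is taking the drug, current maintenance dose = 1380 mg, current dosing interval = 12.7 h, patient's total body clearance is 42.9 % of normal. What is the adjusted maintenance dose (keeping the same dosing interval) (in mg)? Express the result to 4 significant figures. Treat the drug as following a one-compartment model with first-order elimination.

To keep the same average steady-state level, dosing rate must scale with clearance.
CL ratio = 42.9 / 100 = 0.4290
New dose (same interval) = 1380 × 0.4290 = 592.0 mg

592.0 mg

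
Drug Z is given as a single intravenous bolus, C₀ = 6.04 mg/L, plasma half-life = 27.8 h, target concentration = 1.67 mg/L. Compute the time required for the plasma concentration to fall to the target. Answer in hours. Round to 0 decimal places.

k = ln2 / t½ = 0.693147 / 27.8 = 0.02493 h⁻¹
t = ln(C₀ / C) / k = ln(6.040 / 1.67) / 0.02493
  = ln(3.617) / 0.02493 = 1.286 / 0.02493 = 51.58 h

52 h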